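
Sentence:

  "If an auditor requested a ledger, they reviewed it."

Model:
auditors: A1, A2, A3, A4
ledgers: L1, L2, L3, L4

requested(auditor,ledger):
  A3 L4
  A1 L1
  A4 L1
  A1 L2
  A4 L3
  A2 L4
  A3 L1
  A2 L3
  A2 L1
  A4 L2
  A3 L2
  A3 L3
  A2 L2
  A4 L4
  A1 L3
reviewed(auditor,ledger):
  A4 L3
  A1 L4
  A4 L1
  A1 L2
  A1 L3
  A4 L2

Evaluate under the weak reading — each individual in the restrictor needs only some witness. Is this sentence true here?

"it" takes "a ledger" as antecedent — a donkey pronoun bound across the clause boundary.
Weak reading: every auditor a with some requested-ledger has at least one requested-ledger l such that reviewed(a,l).
Per auditor: A1:✓  A2:✗  A3:✗  A4:✓
A2 has no witness among its requested-ledgers.

False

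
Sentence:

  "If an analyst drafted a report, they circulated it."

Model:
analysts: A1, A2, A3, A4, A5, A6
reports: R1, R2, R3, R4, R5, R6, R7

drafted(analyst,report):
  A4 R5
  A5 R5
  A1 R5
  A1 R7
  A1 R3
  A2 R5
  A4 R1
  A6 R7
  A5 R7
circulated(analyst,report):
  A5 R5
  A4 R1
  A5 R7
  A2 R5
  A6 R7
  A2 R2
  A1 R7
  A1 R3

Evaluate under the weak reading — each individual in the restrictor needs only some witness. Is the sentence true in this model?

True

"it" takes "a report" as antecedent — a donkey pronoun bound across the clause boundary.
Weak reading: every analyst a with some drafted-report has at least one drafted-report r such that circulated(a,r).
Per analyst: A1:✓  A2:✓  A4:✓  A5:✓  A6:✓
Every analyst in the restrictor has a witness.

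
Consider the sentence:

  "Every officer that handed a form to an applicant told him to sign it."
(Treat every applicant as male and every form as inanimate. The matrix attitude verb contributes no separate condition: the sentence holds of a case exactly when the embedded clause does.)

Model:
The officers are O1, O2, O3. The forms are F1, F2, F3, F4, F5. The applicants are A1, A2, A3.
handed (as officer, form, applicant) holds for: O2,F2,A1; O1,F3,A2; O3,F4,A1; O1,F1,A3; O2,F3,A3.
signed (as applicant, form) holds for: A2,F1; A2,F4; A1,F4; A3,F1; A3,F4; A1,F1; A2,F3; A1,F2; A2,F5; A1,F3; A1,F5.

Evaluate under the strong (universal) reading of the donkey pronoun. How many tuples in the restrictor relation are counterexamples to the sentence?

1

"him" takes "an applicant" as antecedent and "it" takes "a form"; both are donkey pronouns co-varying with the restrictor.
Strong reading: for every (o,f,a) with handed(o,f,a), signed(a,f).
Restrictor triples: (O1,F1,A3)→signed(A3,F1) ✓  (O1,F3,A2)→signed(A2,F3) ✓  (O2,F2,A1)→signed(A1,F2) ✓  (O2,F3,A3)→signed(A3,F3) ✗  (O3,F4,A1)→signed(A1,F4) ✓
Counterexamples (restrictor triples failing the scope): 1.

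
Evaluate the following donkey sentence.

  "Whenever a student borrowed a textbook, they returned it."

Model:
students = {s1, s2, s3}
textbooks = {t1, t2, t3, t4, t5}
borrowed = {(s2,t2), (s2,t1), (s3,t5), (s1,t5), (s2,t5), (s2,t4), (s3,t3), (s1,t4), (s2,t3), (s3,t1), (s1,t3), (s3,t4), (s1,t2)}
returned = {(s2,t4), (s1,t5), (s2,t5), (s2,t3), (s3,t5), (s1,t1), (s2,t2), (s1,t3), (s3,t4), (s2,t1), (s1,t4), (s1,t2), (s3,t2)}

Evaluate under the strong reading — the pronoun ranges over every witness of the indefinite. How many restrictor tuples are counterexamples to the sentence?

2

"it" takes "a textbook" as antecedent — a donkey pronoun bound across the clause boundary.
Strong reading: for every (s,t) with borrowed(s,t), returned(s,t).
Restrictor pairs: (s1,t2) ✓  (s1,t3) ✓  (s1,t4) ✓  (s1,t5) ✓  (s2,t1) ✓  (s2,t2) ✓  (s2,t3) ✓  (s2,t4) ✓  (s2,t5) ✓  (s3,t1) ✗  (s3,t3) ✗  (s3,t4) ✓  (s3,t5) ✓
Counterexamples (restrictor pairs failing the scope): 2.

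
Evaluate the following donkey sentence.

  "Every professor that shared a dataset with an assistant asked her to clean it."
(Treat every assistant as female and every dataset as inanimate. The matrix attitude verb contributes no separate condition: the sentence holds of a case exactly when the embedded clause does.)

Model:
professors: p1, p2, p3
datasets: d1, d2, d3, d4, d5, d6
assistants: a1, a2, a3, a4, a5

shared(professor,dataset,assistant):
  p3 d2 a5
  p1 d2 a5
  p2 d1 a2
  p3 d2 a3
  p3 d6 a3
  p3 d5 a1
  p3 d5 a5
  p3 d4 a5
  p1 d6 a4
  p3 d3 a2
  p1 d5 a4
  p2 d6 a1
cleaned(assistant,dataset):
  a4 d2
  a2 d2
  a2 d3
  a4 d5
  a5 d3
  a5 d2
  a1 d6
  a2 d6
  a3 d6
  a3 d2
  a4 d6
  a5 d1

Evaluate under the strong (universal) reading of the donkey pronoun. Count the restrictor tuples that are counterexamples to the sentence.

"her" takes "an assistant" as antecedent and "it" takes "a dataset"; both are donkey pronouns co-varying with the restrictor.
Strong reading: for every (p,d,a) with shared(p,d,a), cleaned(a,d).
Restrictor triples: (p1,d2,a5)→cleaned(a5,d2) ✓  (p1,d5,a4)→cleaned(a4,d5) ✓  (p1,d6,a4)→cleaned(a4,d6) ✓  (p2,d1,a2)→cleaned(a2,d1) ✗  (p2,d6,a1)→cleaned(a1,d6) ✓  (p3,d2,a3)→cleaned(a3,d2) ✓  (p3,d2,a5)→cleaned(a5,d2) ✓  (p3,d3,a2)→cleaned(a2,d3) ✓  (p3,d4,a5)→cleaned(a5,d4) ✗  (p3,d5,a1)→cleaned(a1,d5) ✗  (p3,d5,a5)→cleaned(a5,d5) ✗  (p3,d6,a3)→cleaned(a3,d6) ✓
Counterexamples (restrictor triples failing the scope): 4.

4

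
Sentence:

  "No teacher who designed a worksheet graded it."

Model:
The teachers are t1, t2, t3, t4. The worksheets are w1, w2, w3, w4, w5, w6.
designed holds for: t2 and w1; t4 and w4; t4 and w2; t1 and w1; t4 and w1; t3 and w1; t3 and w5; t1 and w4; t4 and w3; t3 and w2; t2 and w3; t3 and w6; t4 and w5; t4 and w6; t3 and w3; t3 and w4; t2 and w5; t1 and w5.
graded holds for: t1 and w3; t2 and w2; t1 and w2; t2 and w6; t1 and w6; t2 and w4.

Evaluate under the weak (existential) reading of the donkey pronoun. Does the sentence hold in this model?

True

"it" takes "a worksheet" as antecedent — a donkey pronoun bound across the clause boundary.
Truth condition: for no (t,w) with designed(t,w) does graded(t,w) hold.
Restrictor pairs — does the scope hold? (t1,w1):fails  (t1,w4):fails  (t1,w5):fails  (t2,w1):fails  (t2,w3):fails  (t2,w5):fails  (t3,w1):fails  (t3,w2):fails  (t3,w3):fails  (t3,w4):fails  (t3,w5):fails  (t3,w6):fails  (t4,w1):fails  (t4,w2):fails  (t4,w3):fails  (t4,w4):fails  (t4,w5):fails  (t4,w6):fails
Scope holds for no restrictor pair, so the sentence is true.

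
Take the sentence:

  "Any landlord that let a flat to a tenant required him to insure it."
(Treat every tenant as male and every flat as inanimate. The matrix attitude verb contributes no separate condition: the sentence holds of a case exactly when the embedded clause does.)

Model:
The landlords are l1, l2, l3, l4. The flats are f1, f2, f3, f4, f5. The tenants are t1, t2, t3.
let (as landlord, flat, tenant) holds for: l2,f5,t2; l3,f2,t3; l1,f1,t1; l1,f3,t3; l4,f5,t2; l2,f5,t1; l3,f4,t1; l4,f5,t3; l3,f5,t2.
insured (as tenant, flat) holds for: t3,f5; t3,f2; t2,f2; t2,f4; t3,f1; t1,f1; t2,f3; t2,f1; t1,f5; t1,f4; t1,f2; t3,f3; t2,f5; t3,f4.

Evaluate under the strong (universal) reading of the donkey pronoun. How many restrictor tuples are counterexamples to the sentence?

"him" takes "a tenant" as antecedent and "it" takes "a flat"; both are donkey pronouns co-varying with the restrictor.
Strong reading: for every (l,f,t) with let(l,f,t), insured(t,f).
Restrictor triples: (l1,f1,t1)→insured(t1,f1) ✓  (l1,f3,t3)→insured(t3,f3) ✓  (l2,f5,t1)→insured(t1,f5) ✓  (l2,f5,t2)→insured(t2,f5) ✓  (l3,f2,t3)→insured(t3,f2) ✓  (l3,f4,t1)→insured(t1,f4) ✓  (l3,f5,t2)→insured(t2,f5) ✓  (l4,f5,t2)→insured(t2,f5) ✓  (l4,f5,t3)→insured(t3,f5) ✓
Counterexamples (restrictor triples failing the scope): 0.

0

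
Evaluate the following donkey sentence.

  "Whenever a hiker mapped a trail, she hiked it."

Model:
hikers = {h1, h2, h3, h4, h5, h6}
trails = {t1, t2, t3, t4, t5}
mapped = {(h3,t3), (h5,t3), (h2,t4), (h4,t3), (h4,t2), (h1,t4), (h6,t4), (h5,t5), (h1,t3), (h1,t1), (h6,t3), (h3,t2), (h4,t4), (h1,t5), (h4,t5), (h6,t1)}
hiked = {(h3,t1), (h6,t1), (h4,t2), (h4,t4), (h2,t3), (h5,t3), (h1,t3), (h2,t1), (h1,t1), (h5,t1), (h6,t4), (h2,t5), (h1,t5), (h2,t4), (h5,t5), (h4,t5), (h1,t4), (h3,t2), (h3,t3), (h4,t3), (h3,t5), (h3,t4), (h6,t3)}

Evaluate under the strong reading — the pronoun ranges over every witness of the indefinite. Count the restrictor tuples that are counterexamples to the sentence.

0

"it" takes "a trail" as antecedent — a donkey pronoun bound across the clause boundary.
Strong reading: for every (h,t) with mapped(h,t), hiked(h,t).
Restrictor pairs: (h1,t1) ✓  (h1,t3) ✓  (h1,t4) ✓  (h1,t5) ✓  (h2,t4) ✓  (h3,t2) ✓  (h3,t3) ✓  (h4,t2) ✓  (h4,t3) ✓  (h4,t4) ✓  (h4,t5) ✓  (h5,t3) ✓  (h5,t5) ✓  (h6,t1) ✓  (h6,t3) ✓  (h6,t4) ✓
Counterexamples (restrictor pairs failing the scope): 0.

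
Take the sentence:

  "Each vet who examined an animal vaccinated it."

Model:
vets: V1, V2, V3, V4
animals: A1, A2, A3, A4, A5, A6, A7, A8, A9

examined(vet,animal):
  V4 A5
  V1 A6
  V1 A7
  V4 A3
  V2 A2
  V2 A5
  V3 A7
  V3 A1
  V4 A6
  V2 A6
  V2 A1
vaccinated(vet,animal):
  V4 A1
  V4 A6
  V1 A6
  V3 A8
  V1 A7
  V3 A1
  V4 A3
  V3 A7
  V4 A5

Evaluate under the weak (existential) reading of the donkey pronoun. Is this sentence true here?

False

"it" takes "an animal" as antecedent — a donkey pronoun bound across the clause boundary.
Weak reading: every vet v with some examined-animal has at least one examined-animal a such that vaccinated(v,a).
Per vet: V1:✓  V2:✗  V3:✓  V4:✓
V2 has no witness among its examined-animals.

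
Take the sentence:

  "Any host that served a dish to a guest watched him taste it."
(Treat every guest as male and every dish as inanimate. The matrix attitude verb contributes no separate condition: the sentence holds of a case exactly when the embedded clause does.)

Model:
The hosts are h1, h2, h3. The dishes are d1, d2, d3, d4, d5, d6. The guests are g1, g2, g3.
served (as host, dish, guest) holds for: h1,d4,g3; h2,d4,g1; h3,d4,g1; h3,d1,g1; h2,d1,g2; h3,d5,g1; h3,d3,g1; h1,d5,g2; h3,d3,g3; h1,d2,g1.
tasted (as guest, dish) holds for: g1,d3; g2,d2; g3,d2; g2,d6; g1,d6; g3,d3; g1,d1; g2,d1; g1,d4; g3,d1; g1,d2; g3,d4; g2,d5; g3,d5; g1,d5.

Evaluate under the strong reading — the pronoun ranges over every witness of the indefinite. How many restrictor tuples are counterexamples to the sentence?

"him" takes "a guest" as antecedent and "it" takes "a dish"; both are donkey pronouns co-varying with the restrictor.
Strong reading: for every (h,d,g) with served(h,d,g), tasted(g,d).
Restrictor triples: (h1,d2,g1)→tasted(g1,d2) ✓  (h1,d4,g3)→tasted(g3,d4) ✓  (h1,d5,g2)→tasted(g2,d5) ✓  (h2,d1,g2)→tasted(g2,d1) ✓  (h2,d4,g1)→tasted(g1,d4) ✓  (h3,d1,g1)→tasted(g1,d1) ✓  (h3,d3,g1)→tasted(g1,d3) ✓  (h3,d3,g3)→tasted(g3,d3) ✓  (h3,d4,g1)→tasted(g1,d4) ✓  (h3,d5,g1)→tasted(g1,d5) ✓
Counterexamples (restrictor triples failing the scope): 0.

0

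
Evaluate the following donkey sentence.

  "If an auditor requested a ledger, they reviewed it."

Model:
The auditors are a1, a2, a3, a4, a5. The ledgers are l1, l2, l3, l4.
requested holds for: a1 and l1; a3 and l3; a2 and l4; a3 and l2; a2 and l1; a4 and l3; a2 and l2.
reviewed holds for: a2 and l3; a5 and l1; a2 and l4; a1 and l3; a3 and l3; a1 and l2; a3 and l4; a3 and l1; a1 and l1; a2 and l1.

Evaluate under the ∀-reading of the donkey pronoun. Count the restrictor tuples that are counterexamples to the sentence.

"it" takes "a ledger" as antecedent — a donkey pronoun bound across the clause boundary.
Strong reading: for every (a,l) with requested(a,l), reviewed(a,l).
Restrictor pairs: (a1,l1) ✓  (a2,l1) ✓  (a2,l2) ✗  (a2,l4) ✓  (a3,l2) ✗  (a3,l3) ✓  (a4,l3) ✗
Counterexamples (restrictor pairs failing the scope): 3.

3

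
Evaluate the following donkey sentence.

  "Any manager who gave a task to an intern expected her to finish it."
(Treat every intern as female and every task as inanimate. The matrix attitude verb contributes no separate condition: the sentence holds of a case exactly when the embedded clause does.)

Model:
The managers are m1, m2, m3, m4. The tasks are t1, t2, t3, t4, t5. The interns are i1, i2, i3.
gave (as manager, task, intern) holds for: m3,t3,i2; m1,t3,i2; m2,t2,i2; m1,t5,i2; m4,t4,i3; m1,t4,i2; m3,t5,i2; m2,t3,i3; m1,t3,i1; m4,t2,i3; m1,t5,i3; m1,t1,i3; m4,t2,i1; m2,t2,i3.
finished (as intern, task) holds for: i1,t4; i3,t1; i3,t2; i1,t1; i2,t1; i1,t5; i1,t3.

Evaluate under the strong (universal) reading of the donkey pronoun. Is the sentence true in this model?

False

"her" takes "an intern" as antecedent and "it" takes "a task"; both are donkey pronouns co-varying with the restrictor.
Strong reading: for every (m,t,i) with gave(m,t,i), finished(i,t).
Restrictor triples: (m1,t1,i3)→finished(i3,t1) ✓  (m1,t3,i1)→finished(i1,t3) ✓  (m1,t3,i2)→finished(i2,t3) ✗  (m1,t4,i2)→finished(i2,t4) ✗  (m1,t5,i2)→finished(i2,t5) ✗  (m1,t5,i3)→finished(i3,t5) ✗  (m2,t2,i2)→finished(i2,t2) ✗  (m2,t2,i3)→finished(i3,t2) ✓  (m2,t3,i3)→finished(i3,t3) ✗  (m3,t3,i2)→finished(i2,t3) ✗  (m3,t5,i2)→finished(i2,t5) ✗  (m4,t2,i1)→finished(i1,t2) ✗  (m4,t2,i3)→finished(i3,t2) ✓  (m4,t4,i3)→finished(i3,t4) ✗
Counterexample: (m1,t3,i2) — finished(i2,t3) does not hold.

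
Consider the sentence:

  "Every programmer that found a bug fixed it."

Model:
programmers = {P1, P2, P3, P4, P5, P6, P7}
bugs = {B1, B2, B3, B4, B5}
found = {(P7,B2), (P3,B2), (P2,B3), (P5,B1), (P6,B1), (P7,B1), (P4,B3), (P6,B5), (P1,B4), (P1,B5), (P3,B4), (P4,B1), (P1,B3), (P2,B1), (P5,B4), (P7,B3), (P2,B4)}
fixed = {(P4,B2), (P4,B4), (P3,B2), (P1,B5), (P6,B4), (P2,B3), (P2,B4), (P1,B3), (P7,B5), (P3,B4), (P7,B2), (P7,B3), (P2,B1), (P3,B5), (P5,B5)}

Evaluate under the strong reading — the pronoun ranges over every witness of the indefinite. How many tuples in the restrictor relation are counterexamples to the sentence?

"it" takes "a bug" as antecedent — a donkey pronoun bound across the clause boundary.
Strong reading: for every (p,b) with found(p,b), fixed(p,b).
Restrictor pairs: (P1,B3) ✓  (P1,B4) ✗  (P1,B5) ✓  (P2,B1) ✓  (P2,B3) ✓  (P2,B4) ✓  (P3,B2) ✓  (P3,B4) ✓  (P4,B1) ✗  (P4,B3) ✗  (P5,B1) ✗  (P5,B4) ✗  (P6,B1) ✗  (P6,B5) ✗  (P7,B1) ✗  (P7,B2) ✓  (P7,B3) ✓
Counterexamples (restrictor pairs failing the scope): 8.

8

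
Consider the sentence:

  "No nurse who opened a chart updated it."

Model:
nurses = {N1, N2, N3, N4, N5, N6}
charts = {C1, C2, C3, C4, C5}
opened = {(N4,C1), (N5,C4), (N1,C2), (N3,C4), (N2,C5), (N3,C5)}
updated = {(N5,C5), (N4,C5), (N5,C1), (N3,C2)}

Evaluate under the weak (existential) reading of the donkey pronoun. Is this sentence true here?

True

"it" takes "a chart" as antecedent — a donkey pronoun bound across the clause boundary.
Truth condition: for no (n,c) with opened(n,c) does updated(n,c) hold.
Restrictor pairs — does the scope hold? (N1,C2):fails  (N2,C5):fails  (N3,C4):fails  (N3,C5):fails  (N4,C1):fails  (N5,C4):fails
Scope holds for no restrictor pair, so the sentence is true.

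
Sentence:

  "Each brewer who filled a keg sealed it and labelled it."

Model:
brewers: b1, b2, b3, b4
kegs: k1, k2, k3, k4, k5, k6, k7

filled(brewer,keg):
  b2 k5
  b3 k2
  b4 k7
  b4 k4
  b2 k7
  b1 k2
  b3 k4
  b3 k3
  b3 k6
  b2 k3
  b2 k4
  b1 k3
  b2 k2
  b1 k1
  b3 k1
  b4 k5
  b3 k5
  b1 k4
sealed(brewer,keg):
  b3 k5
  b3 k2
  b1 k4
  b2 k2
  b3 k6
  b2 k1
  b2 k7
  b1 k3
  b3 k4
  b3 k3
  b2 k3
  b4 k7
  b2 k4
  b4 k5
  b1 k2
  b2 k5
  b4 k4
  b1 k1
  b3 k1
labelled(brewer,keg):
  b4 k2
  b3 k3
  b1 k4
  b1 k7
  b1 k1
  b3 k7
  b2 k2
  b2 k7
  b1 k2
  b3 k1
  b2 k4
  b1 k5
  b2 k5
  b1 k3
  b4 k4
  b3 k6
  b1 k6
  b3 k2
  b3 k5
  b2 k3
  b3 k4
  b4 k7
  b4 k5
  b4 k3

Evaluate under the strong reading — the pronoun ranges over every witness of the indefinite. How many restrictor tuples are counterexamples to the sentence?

"it" takes "a keg" as antecedent — a donkey pronoun bound across the clause boundary.
Strong reading: for every (b,k) with filled(b,k), sealed(b,k) ∧ labelled(b,k).
Restrictor pairs: (b1,k1) ✓  (b1,k2) ✓  (b1,k3) ✓  (b1,k4) ✓  (b2,k2) ✓  (b2,k3) ✓  (b2,k4) ✓  (b2,k5) ✓  (b2,k7) ✓  (b3,k1) ✓  (b3,k2) ✓  (b3,k3) ✓  (b3,k4) ✓  (b3,k5) ✓  (b3,k6) ✓  (b4,k4) ✓  (b4,k5) ✓  (b4,k7) ✓
Counterexamples (restrictor pairs failing the scope): 0.

0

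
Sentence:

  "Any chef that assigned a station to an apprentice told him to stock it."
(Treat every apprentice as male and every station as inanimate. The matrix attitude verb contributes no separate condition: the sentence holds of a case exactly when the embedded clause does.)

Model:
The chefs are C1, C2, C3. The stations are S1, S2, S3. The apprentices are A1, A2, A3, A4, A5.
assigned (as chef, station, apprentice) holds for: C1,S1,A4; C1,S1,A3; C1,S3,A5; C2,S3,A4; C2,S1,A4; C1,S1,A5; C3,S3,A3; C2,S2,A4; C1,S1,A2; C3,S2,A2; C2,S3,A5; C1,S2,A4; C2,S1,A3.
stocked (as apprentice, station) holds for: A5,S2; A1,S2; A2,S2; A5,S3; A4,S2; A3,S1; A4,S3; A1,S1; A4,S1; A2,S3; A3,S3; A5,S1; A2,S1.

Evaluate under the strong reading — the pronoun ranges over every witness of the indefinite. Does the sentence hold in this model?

True

"him" takes "an apprentice" as antecedent and "it" takes "a station"; both are donkey pronouns co-varying with the restrictor.
Strong reading: for every (c,s,a) with assigned(c,s,a), stocked(a,s).
Restrictor triples: (C1,S1,A2)→stocked(A2,S1) ✓  (C1,S1,A3)→stocked(A3,S1) ✓  (C1,S1,A4)→stocked(A4,S1) ✓  (C1,S1,A5)→stocked(A5,S1) ✓  (C1,S2,A4)→stocked(A4,S2) ✓  (C1,S3,A5)→stocked(A5,S3) ✓  (C2,S1,A3)→stocked(A3,S1) ✓  (C2,S1,A4)→stocked(A4,S1) ✓  (C2,S2,A4)→stocked(A4,S2) ✓  (C2,S3,A4)→stocked(A4,S3) ✓  (C2,S3,A5)→stocked(A5,S3) ✓  (C3,S2,A2)→stocked(A2,S2) ✓  (C3,S3,A3)→stocked(A3,S3) ✓
Every restrictor triple satisfies the scope.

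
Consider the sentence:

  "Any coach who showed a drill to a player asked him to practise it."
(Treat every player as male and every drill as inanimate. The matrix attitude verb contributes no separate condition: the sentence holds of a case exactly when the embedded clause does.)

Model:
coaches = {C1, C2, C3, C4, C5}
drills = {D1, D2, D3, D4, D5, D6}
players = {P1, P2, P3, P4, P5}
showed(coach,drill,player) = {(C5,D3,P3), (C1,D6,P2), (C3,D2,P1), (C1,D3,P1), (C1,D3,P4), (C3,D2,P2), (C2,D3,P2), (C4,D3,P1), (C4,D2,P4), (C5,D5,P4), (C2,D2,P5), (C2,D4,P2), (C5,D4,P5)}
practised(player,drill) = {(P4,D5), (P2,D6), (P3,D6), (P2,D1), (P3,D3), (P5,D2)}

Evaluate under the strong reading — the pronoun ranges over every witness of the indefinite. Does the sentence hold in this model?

False

"him" takes "a player" as antecedent and "it" takes "a drill"; both are donkey pronouns co-varying with the restrictor.
Strong reading: for every (c,d,p) with showed(c,d,p), practised(p,d).
Restrictor triples: (C1,D3,P1)→practised(P1,D3) ✗  (C1,D3,P4)→practised(P4,D3) ✗  (C1,D6,P2)→practised(P2,D6) ✓  (C2,D2,P5)→practised(P5,D2) ✓  (C2,D3,P2)→practised(P2,D3) ✗  (C2,D4,P2)→practised(P2,D4) ✗  (C3,D2,P1)→practised(P1,D2) ✗  (C3,D2,P2)→practised(P2,D2) ✗  (C4,D2,P4)→practised(P4,D2) ✗  (C4,D3,P1)→practised(P1,D3) ✗  (C5,D3,P3)→practised(P3,D3) ✓  (C5,D4,P5)→practised(P5,D4) ✗  (C5,D5,P4)→practised(P4,D5) ✓
Counterexample: (C1,D3,P1) — practised(P1,D3) does not hold.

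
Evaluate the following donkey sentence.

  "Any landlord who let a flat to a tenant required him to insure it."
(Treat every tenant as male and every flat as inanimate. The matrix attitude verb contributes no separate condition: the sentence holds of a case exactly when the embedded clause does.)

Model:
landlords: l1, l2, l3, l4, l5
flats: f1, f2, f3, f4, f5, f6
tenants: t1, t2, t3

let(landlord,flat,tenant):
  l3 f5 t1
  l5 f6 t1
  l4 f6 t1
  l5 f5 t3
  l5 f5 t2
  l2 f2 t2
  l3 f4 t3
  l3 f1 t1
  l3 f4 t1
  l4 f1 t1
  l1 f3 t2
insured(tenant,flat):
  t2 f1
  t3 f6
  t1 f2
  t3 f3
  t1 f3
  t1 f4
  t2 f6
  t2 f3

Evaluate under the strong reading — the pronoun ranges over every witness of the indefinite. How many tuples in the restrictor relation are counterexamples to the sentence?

"him" takes "a tenant" as antecedent and "it" takes "a flat"; both are donkey pronouns co-varying with the restrictor.
Strong reading: for every (l,f,t) with let(l,f,t), insured(t,f).
Restrictor triples: (l1,f3,t2)→insured(t2,f3) ✓  (l2,f2,t2)→insured(t2,f2) ✗  (l3,f1,t1)→insured(t1,f1) ✗  (l3,f4,t1)→insured(t1,f4) ✓  (l3,f4,t3)→insured(t3,f4) ✗  (l3,f5,t1)→insured(t1,f5) ✗  (l4,f1,t1)→insured(t1,f1) ✗  (l4,f6,t1)→insured(t1,f6) ✗  (l5,f5,t2)→insured(t2,f5) ✗  (l5,f5,t3)→insured(t3,f5) ✗  (l5,f6,t1)→insured(t1,f6) ✗
Counterexamples (restrictor triples failing the scope): 9.

9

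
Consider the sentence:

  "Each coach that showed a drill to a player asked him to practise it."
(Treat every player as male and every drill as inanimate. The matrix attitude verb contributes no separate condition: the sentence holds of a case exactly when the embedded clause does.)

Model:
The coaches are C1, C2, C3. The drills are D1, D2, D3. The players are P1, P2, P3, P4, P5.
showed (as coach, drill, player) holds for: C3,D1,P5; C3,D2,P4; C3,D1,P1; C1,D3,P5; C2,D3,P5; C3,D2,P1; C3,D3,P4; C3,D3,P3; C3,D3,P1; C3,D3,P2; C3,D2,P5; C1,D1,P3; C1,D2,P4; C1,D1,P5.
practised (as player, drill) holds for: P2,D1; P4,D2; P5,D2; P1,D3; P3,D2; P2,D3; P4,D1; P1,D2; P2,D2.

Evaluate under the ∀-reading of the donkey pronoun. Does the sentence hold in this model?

"him" takes "a player" as antecedent and "it" takes "a drill"; both are donkey pronouns co-varying with the restrictor.
Strong reading: for every (c,d,p) with showed(c,d,p), practised(p,d).
Restrictor triples: (C1,D1,P3)→practised(P3,D1) ✗  (C1,D1,P5)→practised(P5,D1) ✗  (C1,D2,P4)→practised(P4,D2) ✓  (C1,D3,P5)→practised(P5,D3) ✗  (C2,D3,P5)→practised(P5,D3) ✗  (C3,D1,P1)→practised(P1,D1) ✗  (C3,D1,P5)→practised(P5,D1) ✗  (C3,D2,P1)→practised(P1,D2) ✓  (C3,D2,P4)→practised(P4,D2) ✓  (C3,D2,P5)→practised(P5,D2) ✓  (C3,D3,P1)→practised(P1,D3) ✓  (C3,D3,P2)→practised(P2,D3) ✓  (C3,D3,P3)→practised(P3,D3) ✗  (C3,D3,P4)→practised(P4,D3) ✗
Counterexample: (C1,D1,P3) — practised(P3,D1) does not hold.

False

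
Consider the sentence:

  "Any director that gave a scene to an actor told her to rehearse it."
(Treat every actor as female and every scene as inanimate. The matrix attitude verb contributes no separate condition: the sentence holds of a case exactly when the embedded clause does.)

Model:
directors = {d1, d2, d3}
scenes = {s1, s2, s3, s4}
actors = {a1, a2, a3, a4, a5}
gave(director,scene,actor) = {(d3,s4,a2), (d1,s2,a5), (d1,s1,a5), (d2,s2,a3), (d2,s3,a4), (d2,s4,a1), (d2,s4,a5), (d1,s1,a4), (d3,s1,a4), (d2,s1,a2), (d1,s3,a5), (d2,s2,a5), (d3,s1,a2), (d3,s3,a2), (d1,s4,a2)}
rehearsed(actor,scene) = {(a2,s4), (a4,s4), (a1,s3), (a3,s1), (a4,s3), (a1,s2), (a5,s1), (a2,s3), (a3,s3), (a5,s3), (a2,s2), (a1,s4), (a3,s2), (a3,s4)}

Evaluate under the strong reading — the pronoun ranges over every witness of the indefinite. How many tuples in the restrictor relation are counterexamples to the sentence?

"her" takes "an actor" as antecedent and "it" takes "a scene"; both are donkey pronouns co-varying with the restrictor.
Strong reading: for every (d,s,a) with gave(d,s,a), rehearsed(a,s).
Restrictor triples: (d1,s1,a4)→rehearsed(a4,s1) ✗  (d1,s1,a5)→rehearsed(a5,s1) ✓  (d1,s2,a5)→rehearsed(a5,s2) ✗  (d1,s3,a5)→rehearsed(a5,s3) ✓  (d1,s4,a2)→rehearsed(a2,s4) ✓  (d2,s1,a2)→rehearsed(a2,s1) ✗  (d2,s2,a3)→rehearsed(a3,s2) ✓  (d2,s2,a5)→rehearsed(a5,s2) ✗  (d2,s3,a4)→rehearsed(a4,s3) ✓  (d2,s4,a1)→rehearsed(a1,s4) ✓  (d2,s4,a5)→rehearsed(a5,s4) ✗  (d3,s1,a2)→rehearsed(a2,s1) ✗  (d3,s1,a4)→rehearsed(a4,s1) ✗  (d3,s3,a2)→rehearsed(a2,s3) ✓  (d3,s4,a2)→rehearsed(a2,s4) ✓
Counterexamples (restrictor triples failing the scope): 7.

7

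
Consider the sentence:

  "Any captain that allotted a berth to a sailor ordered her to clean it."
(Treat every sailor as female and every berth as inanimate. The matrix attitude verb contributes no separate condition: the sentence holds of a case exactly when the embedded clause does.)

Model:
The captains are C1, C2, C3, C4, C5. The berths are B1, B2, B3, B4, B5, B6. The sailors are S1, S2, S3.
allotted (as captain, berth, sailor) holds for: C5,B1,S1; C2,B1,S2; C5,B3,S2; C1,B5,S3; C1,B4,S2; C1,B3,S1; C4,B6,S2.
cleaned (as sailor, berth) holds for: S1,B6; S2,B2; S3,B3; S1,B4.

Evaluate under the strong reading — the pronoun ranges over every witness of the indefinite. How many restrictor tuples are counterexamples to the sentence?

"her" takes "a sailor" as antecedent and "it" takes "a berth"; both are donkey pronouns co-varying with the restrictor.
Strong reading: for every (c,b,s) with allotted(c,b,s), cleaned(s,b).
Restrictor triples: (C1,B3,S1)→cleaned(S1,B3) ✗  (C1,B4,S2)→cleaned(S2,B4) ✗  (C1,B5,S3)→cleaned(S3,B5) ✗  (C2,B1,S2)→cleaned(S2,B1) ✗  (C4,B6,S2)→cleaned(S2,B6) ✗  (C5,B1,S1)→cleaned(S1,B1) ✗  (C5,B3,S2)→cleaned(S2,B3) ✗
Counterexamples (restrictor triples failing the scope): 7.

7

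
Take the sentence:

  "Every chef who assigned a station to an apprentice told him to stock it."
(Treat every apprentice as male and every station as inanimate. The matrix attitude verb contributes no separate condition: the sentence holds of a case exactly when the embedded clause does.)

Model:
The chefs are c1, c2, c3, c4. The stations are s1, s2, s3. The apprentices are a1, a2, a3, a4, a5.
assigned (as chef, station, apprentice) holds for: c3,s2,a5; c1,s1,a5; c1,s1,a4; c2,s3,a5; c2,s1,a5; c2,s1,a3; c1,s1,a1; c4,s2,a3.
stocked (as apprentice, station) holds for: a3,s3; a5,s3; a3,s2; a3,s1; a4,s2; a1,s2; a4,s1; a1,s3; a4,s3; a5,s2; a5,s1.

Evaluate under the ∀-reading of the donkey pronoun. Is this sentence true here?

False

"him" takes "an apprentice" as antecedent and "it" takes "a station"; both are donkey pronouns co-varying with the restrictor.
Strong reading: for every (c,s,a) with assigned(c,s,a), stocked(a,s).
Restrictor triples: (c1,s1,a1)→stocked(a1,s1) ✗  (c1,s1,a4)→stocked(a4,s1) ✓  (c1,s1,a5)→stocked(a5,s1) ✓  (c2,s1,a3)→stocked(a3,s1) ✓  (c2,s1,a5)→stocked(a5,s1) ✓  (c2,s3,a5)→stocked(a5,s3) ✓  (c3,s2,a5)→stocked(a5,s2) ✓  (c4,s2,a3)→stocked(a3,s2) ✓
Counterexample: (c1,s1,a1) — stocked(a1,s1) does not hold.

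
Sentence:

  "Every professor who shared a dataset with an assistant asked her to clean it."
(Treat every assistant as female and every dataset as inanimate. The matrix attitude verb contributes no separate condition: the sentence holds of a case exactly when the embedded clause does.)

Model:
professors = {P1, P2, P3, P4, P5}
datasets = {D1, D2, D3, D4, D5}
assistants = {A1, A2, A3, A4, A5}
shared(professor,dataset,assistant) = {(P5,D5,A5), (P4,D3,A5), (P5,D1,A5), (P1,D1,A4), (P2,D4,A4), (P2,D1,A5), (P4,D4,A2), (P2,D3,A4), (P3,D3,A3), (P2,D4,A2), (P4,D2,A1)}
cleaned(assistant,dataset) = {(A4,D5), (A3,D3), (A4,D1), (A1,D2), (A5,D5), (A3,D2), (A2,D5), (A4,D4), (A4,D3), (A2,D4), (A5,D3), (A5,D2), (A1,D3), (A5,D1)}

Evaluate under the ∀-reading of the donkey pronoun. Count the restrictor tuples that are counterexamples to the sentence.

0

"her" takes "an assistant" as antecedent and "it" takes "a dataset"; both are donkey pronouns co-varying with the restrictor.
Strong reading: for every (p,d,a) with shared(p,d,a), cleaned(a,d).
Restrictor triples: (P1,D1,A4)→cleaned(A4,D1) ✓  (P2,D1,A5)→cleaned(A5,D1) ✓  (P2,D3,A4)→cleaned(A4,D3) ✓  (P2,D4,A2)→cleaned(A2,D4) ✓  (P2,D4,A4)→cleaned(A4,D4) ✓  (P3,D3,A3)→cleaned(A3,D3) ✓  (P4,D2,A1)→cleaned(A1,D2) ✓  (P4,D3,A5)→cleaned(A5,D3) ✓  (P4,D4,A2)→cleaned(A2,D4) ✓  (P5,D1,A5)→cleaned(A5,D1) ✓  (P5,D5,A5)→cleaned(A5,D5) ✓
Counterexamples (restrictor triples failing the scope): 0.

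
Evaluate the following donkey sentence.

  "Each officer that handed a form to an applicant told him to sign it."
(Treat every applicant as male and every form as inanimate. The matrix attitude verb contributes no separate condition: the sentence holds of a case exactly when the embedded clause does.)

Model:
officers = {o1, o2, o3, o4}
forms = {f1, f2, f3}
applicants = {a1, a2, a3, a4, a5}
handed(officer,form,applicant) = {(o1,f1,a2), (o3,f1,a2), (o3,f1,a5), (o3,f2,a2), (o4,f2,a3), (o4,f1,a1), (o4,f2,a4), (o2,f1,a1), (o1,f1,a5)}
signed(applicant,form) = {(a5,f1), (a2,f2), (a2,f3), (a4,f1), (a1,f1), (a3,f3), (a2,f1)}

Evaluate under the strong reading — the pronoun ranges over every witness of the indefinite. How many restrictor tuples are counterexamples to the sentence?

"him" takes "an applicant" as antecedent and "it" takes "a form"; both are donkey pronouns co-varying with the restrictor.
Strong reading: for every (o,f,a) with handed(o,f,a), signed(a,f).
Restrictor triples: (o1,f1,a2)→signed(a2,f1) ✓  (o1,f1,a5)→signed(a5,f1) ✓  (o2,f1,a1)→signed(a1,f1) ✓  (o3,f1,a2)→signed(a2,f1) ✓  (o3,f1,a5)→signed(a5,f1) ✓  (o3,f2,a2)→signed(a2,f2) ✓  (o4,f1,a1)→signed(a1,f1) ✓  (o4,f2,a3)→signed(a3,f2) ✗  (o4,f2,a4)→signed(a4,f2) ✗
Counterexamples (restrictor triples failing the scope): 2.

2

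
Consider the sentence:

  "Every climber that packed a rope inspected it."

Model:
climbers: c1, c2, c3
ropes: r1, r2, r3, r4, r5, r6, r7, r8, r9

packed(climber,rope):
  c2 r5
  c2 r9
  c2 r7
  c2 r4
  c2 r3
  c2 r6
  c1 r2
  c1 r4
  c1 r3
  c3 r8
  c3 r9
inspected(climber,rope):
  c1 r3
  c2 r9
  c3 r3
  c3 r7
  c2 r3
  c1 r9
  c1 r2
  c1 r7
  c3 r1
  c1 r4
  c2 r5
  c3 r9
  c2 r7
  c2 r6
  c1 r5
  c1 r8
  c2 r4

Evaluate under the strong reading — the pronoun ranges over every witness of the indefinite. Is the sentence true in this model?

"it" takes "a rope" as antecedent — a donkey pronoun bound across the clause boundary.
Strong reading: for every (c,r) with packed(c,r), inspected(c,r).
Restrictor pairs: (c1,r2) ✓  (c1,r3) ✓  (c1,r4) ✓  (c2,r3) ✓  (c2,r4) ✓  (c2,r5) ✓  (c2,r6) ✓  (c2,r7) ✓  (c2,r9) ✓  (c3,r8) ✗  (c3,r9) ✓
Counterexample: (c3,r8) is in packed but fails the scope.

False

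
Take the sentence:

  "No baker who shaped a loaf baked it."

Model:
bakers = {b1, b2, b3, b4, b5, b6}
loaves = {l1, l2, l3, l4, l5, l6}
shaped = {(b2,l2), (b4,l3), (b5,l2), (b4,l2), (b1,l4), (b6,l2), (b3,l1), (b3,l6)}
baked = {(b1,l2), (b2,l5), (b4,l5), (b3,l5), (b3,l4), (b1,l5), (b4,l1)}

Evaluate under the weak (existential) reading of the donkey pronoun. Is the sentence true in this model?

"it" takes "a loaf" as antecedent — a donkey pronoun bound across the clause boundary.
Truth condition: for no (b,l) with shaped(b,l) does baked(b,l) hold.
Restrictor pairs — does the scope hold? (b1,l4):fails  (b2,l2):fails  (b3,l1):fails  (b3,l6):fails  (b4,l2):fails  (b4,l3):fails  (b5,l2):fails  (b6,l2):fails
Scope holds for no restrictor pair, so the sentence is true.

True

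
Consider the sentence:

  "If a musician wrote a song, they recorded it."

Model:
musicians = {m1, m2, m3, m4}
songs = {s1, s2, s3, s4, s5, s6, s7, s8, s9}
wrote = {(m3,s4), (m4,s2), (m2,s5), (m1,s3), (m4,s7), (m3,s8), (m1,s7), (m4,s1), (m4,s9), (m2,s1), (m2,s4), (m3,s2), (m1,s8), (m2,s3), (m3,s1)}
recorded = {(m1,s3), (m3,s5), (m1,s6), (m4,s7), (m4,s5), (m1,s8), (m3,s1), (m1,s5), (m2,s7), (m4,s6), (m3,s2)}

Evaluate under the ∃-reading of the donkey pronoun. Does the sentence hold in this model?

False

"it" takes "a song" as antecedent — a donkey pronoun bound across the clause boundary.
Weak reading: every musician m with some wrote-song has at least one wrote-song s such that recorded(m,s).
Per musician: m1:✓  m2:✗  m3:✓  m4:✓
m2 has no witness among its wrote-songs.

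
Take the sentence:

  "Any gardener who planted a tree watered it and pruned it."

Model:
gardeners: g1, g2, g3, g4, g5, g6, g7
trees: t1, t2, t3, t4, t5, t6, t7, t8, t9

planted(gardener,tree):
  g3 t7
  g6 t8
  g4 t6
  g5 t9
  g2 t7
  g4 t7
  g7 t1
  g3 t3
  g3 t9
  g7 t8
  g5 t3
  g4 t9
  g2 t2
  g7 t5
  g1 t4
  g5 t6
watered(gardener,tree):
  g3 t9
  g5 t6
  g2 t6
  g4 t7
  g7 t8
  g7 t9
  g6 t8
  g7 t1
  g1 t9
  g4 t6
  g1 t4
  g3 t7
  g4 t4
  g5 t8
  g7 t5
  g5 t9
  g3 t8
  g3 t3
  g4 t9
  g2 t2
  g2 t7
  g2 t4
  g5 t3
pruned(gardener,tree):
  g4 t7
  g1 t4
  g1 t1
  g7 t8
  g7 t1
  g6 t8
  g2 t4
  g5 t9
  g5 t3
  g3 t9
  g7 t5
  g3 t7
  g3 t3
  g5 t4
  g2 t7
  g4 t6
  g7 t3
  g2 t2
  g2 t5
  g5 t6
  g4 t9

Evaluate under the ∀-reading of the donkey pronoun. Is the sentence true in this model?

"it" takes "a tree" as antecedent — a donkey pronoun bound across the clause boundary.
Strong reading: for every (g,t) with planted(g,t), watered(g,t) ∧ pruned(g,t).
Restrictor pairs: (g1,t4) ✓  (g2,t2) ✓  (g2,t7) ✓  (g3,t3) ✓  (g3,t7) ✓  (g3,t9) ✓  (g4,t6) ✓  (g4,t7) ✓  (g4,t9) ✓  (g5,t3) ✓  (g5,t6) ✓  (g5,t9) ✓  (g6,t8) ✓  (g7,t1) ✓  (g7,t5) ✓  (g7,t8) ✓
Every restrictor pair satisfies the scope.

True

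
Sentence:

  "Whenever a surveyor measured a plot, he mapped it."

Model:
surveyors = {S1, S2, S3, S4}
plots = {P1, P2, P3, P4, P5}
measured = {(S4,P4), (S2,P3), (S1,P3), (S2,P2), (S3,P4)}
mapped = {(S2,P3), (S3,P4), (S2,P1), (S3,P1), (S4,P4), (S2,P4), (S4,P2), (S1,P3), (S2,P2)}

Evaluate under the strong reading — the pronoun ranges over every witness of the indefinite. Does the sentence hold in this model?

True

"it" takes "a plot" as antecedent — a donkey pronoun bound across the clause boundary.
Strong reading: for every (s,p) with measured(s,p), mapped(s,p).
Restrictor pairs: (S1,P3) ✓  (S2,P2) ✓  (S2,P3) ✓  (S3,P4) ✓  (S4,P4) ✓
Every restrictor pair satisfies the scope.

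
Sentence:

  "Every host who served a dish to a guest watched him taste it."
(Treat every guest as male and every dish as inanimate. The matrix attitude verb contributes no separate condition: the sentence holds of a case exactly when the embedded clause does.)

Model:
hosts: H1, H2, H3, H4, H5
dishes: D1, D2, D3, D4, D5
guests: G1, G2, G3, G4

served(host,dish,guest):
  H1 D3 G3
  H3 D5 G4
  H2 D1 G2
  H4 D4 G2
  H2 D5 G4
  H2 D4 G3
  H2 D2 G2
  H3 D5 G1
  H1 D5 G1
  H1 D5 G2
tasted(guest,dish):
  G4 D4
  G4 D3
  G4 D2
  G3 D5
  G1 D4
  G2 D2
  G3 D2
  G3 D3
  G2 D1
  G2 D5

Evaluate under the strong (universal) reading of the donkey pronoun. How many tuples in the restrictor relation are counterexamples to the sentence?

"him" takes "a guest" as antecedent and "it" takes "a dish"; both are donkey pronouns co-varying with the restrictor.
Strong reading: for every (h,d,g) with served(h,d,g), tasted(g,d).
Restrictor triples: (H1,D3,G3)→tasted(G3,D3) ✓  (H1,D5,G1)→tasted(G1,D5) ✗  (H1,D5,G2)→tasted(G2,D5) ✓  (H2,D1,G2)→tasted(G2,D1) ✓  (H2,D2,G2)→tasted(G2,D2) ✓  (H2,D4,G3)→tasted(G3,D4) ✗  (H2,D5,G4)→tasted(G4,D5) ✗  (H3,D5,G1)→tasted(G1,D5) ✗  (H3,D5,G4)→tasted(G4,D5) ✗  (H4,D4,G2)→tasted(G2,D4) ✗
Counterexamples (restrictor triples failing the scope): 6.

6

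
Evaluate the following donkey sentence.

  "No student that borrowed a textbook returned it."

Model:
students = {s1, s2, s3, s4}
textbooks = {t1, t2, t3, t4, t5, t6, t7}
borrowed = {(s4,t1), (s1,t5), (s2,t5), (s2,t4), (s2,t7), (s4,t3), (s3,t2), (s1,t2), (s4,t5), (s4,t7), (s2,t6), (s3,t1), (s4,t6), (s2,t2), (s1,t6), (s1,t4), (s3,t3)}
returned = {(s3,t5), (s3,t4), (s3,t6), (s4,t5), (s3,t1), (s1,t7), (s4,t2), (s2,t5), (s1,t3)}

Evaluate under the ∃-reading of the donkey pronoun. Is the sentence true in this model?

False

"it" takes "a textbook" as antecedent — a donkey pronoun bound across the clause boundary.
Truth condition: for no (s,t) with borrowed(s,t) does returned(s,t) hold.
Restrictor pairs — does the scope hold? (s1,t2):fails  (s1,t4):fails  (s1,t5):fails  (s1,t6):fails  (s2,t2):fails  (s2,t4):fails  (s2,t5):holds  (s2,t6):fails  (s2,t7):fails  (s3,t1):holds  (s3,t2):fails  (s3,t3):fails  (s4,t1):fails  (s4,t3):fails  (s4,t5):holds  (s4,t6):fails  (s4,t7):fails
Scope holds for 3 pair(s), so the sentence is false.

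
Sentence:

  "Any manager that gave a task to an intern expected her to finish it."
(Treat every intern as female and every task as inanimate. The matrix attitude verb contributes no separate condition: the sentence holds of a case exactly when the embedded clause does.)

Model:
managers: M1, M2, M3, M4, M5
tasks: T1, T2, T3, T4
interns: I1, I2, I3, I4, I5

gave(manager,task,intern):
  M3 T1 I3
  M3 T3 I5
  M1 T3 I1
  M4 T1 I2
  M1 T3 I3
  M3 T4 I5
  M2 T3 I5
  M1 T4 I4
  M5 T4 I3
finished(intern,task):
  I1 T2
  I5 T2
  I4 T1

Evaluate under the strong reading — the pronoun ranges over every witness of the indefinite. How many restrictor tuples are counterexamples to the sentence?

9

"her" takes "an intern" as antecedent and "it" takes "a task"; both are donkey pronouns co-varying with the restrictor.
Strong reading: for every (m,t,i) with gave(m,t,i), finished(i,t).
Restrictor triples: (M1,T3,I1)→finished(I1,T3) ✗  (M1,T3,I3)→finished(I3,T3) ✗  (M1,T4,I4)→finished(I4,T4) ✗  (M2,T3,I5)→finished(I5,T3) ✗  (M3,T1,I3)→finished(I3,T1) ✗  (M3,T3,I5)→finished(I5,T3) ✗  (M3,T4,I5)→finished(I5,T4) ✗  (M4,T1,I2)→finished(I2,T1) ✗  (M5,T4,I3)→finished(I3,T4) ✗
Counterexamples (restrictor triples failing the scope): 9.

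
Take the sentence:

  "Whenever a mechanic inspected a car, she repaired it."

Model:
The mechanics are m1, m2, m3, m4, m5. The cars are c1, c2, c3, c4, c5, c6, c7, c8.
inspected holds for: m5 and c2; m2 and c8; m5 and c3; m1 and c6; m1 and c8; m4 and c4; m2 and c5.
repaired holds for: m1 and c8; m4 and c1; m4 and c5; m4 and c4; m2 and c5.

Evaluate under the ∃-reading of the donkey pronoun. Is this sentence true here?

"it" takes "a car" as antecedent — a donkey pronoun bound across the clause boundary.
Weak reading: every mechanic m with some inspected-car has at least one inspected-car c such that repaired(m,c).
Per mechanic: m1:✓  m2:✓  m4:✓  m5:✗
m5 has no witness among its inspected-cars.

False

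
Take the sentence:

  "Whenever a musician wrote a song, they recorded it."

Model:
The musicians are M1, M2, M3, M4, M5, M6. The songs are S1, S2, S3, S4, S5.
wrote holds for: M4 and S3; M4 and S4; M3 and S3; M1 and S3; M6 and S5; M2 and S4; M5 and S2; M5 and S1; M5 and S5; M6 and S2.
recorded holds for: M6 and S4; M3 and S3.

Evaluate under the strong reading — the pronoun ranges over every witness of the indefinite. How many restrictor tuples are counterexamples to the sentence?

"it" takes "a song" as antecedent — a donkey pronoun bound across the clause boundary.
Strong reading: for every (m,s) with wrote(m,s), recorded(m,s).
Restrictor pairs: (M1,S3) ✗  (M2,S4) ✗  (M3,S3) ✓  (M4,S3) ✗  (M4,S4) ✗  (M5,S1) ✗  (M5,S2) ✗  (M5,S5) ✗  (M6,S2) ✗  (M6,S5) ✗
Counterexamples (restrictor pairs failing the scope): 9.

9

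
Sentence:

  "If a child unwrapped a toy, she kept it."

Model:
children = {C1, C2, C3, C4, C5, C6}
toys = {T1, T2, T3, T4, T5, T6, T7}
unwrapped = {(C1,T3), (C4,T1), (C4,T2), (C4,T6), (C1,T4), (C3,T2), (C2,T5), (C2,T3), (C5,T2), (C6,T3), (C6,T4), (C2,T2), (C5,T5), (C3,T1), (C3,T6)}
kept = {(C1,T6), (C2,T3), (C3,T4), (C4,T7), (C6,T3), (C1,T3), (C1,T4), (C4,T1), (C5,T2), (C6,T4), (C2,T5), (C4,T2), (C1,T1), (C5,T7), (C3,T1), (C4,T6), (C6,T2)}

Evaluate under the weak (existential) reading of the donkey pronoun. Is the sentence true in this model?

"it" takes "a toy" as antecedent — a donkey pronoun bound across the clause boundary.
Weak reading: every child c with some unwrapped-toy has at least one unwrapped-toy t such that kept(c,t).
Per child: C1:✓  C2:✓  C3:✓  C4:✓  C5:✓  C6:✓
Every child in the restrictor has a witness.

True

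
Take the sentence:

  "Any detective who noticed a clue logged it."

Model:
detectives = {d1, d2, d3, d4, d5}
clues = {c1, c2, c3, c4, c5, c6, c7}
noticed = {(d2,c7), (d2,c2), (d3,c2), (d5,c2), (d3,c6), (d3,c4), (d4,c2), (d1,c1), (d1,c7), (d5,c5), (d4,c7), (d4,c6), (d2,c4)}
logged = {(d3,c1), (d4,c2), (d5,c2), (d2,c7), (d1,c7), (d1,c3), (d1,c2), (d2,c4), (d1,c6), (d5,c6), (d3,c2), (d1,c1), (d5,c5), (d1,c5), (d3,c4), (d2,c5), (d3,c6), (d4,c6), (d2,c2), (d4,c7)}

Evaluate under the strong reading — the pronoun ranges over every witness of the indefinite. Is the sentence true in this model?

True

"it" takes "a clue" as antecedent — a donkey pronoun bound across the clause boundary.
Strong reading: for every (d,c) with noticed(d,c), logged(d,c).
Restrictor pairs: (d1,c1) ✓  (d1,c7) ✓  (d2,c2) ✓  (d2,c4) ✓  (d2,c7) ✓  (d3,c2) ✓  (d3,c4) ✓  (d3,c6) ✓  (d4,c2) ✓  (d4,c6) ✓  (d4,c7) ✓  (d5,c2) ✓  (d5,c5) ✓
Every restrictor pair satisfies the scope.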